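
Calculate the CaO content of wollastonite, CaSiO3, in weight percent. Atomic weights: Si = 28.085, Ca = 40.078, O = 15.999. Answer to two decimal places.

48.28 wt%

Formula mass = 116.160 g/mol.
1 Ca → 1.0000 mol CaO per formula unit; M(CaO) = 56.077, so CaO mass = 56.077 g.
56.077/116.160 × 100 = 48.28 wt%.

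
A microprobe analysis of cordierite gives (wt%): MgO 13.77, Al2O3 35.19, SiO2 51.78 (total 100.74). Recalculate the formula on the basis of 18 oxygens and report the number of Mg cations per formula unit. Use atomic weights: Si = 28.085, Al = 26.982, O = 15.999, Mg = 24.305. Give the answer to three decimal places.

1.983 Mg apfu

13.77 wt% MgO ÷ 40.304 g/mol = 0.34165 mol, giving 0.34165 Mg and 0.34165 O.
35.19 wt% Al2O3 ÷ 101.961 g/mol = 0.34513 mol, giving 0.69026 Al and 1.03539 O.
51.78 wt% SiO2 ÷ 60.083 g/mol = 0.86181 mol, giving 0.86181 Si and 1.72362 O.
Oxygen sums to 3.10066; scaling by 18/3.10066 = 5.80522 puts the formula on 18 O.
Mg: 0.34165 × 5.80522 = 1.983 atoms per formula unit.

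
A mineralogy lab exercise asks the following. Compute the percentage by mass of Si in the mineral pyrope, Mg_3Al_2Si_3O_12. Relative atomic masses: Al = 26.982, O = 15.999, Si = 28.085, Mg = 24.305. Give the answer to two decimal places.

20.90 mass %

Molar mass of Mg_3Al_2Si_3O_12: 3·24.305 + 2·26.982 + 3·28.085 + 12·15.999 = 403.122 g/mol.
Mass of Si per formula unit: 3 × 28.085 = 84.255 g.
Weight fraction Si = 84.255 / 403.122 = 0.2090.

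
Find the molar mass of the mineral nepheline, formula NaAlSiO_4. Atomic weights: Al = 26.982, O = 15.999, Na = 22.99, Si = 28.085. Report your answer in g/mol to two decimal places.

142.05 g/mol

M = 1*22.99 + 1*26.982 + 1*28.085 + 4*15.999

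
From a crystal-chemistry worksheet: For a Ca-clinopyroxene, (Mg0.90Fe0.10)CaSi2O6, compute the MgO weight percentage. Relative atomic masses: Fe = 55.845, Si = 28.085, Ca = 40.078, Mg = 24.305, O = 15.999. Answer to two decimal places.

Formula mass = 219.701 g/mol.
0.90 Mg → 0.9000 mol MgO per formula unit; M(MgO) = 40.304, so MgO mass = 36.274 g.
36.274/219.701 × 100 = 16.51 wt%.

16.51 wt%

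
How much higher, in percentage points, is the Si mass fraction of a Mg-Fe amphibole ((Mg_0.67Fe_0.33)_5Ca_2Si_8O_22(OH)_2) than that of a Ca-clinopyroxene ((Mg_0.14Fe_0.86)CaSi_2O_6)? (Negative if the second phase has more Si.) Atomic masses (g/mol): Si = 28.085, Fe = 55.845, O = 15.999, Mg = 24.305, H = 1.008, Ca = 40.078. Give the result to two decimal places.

2.94 percentage points

Si in (Mg_0.67Fe_0.33)_5Ca_2Si_8O_22(OH)_2: molar mass 864.394 g/mol; 8×28.085 = 224.680 g → 25.99 wt%.
Si in (Mg_0.14Fe_0.86)CaSi_2O_6: molar mass 243.671 g/mol; 2×28.085 = 56.170 g → 23.05 wt%.
Difference = 25.99 − 23.05 = 2.94 percentage points.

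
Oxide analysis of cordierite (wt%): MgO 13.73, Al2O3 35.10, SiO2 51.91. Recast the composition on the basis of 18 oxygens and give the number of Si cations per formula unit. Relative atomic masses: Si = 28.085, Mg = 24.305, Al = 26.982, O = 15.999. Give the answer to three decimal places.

13.73 wt% MgO ÷ 40.304 g/mol = 0.34066 mol, giving 0.34066 Mg and 0.34066 O.
35.10 wt% Al2O3 ÷ 101.961 g/mol = 0.34425 mol, giving 0.68850 Al and 1.03275 O.
51.91 wt% SiO2 ÷ 60.083 g/mol = 0.86397 mol, giving 0.86397 Si and 1.72794 O.
Oxygen sums to 3.10135; scaling by 18/3.10135 = 5.80392 puts the formula on 18 O.
Si: 0.86397 × 5.80392 = 5.014 atoms per formula unit.

5.014 Si apfu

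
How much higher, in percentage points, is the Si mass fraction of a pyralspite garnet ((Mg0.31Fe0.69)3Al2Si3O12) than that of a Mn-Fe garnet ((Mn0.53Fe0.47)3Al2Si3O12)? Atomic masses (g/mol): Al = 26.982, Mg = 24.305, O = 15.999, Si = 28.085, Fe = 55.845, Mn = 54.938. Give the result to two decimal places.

1.01 percentage points

Si in (Mg0.31Fe0.69)3Al2Si3O12: molar mass 468.410 g/mol; 3×28.085 = 84.255 g → 17.99 wt%.
Si in (Mn0.53Fe0.47)3Al2Si3O12: molar mass 496.300 g/mol; 3×28.085 = 84.255 g → 16.98 wt%.
Difference = 17.99 − 16.98 = 1.01 percentage points.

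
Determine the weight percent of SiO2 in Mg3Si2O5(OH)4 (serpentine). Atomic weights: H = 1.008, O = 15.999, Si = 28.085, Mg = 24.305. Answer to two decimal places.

43.36 wt%

Formula mass = 277.108 g/mol.
2 Si → 2.0000 mol SiO2 per formula unit; M(SiO2) = 60.083, so SiO2 mass = 120.166 g.
120.166/277.108 × 100 = 43.36 wt%.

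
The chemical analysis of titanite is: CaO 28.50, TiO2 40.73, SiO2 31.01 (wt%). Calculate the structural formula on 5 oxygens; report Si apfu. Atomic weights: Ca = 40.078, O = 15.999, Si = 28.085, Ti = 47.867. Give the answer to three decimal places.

1.008 Si apfu

CaO: 28.50/56.077 = 0.50823 mol → 0.50823 mol Ca, 0.50823 mol O.
TiO2: 40.73/79.865 = 0.50999 mol → 0.50999 mol Ti, 1.01998 mol O.
SiO2: 31.01/60.083 = 0.51612 mol → 0.51612 mol Si, 1.03224 mol O.
Total oxygen = 2.56045 mol. Normalization factor = 5/2.56045 = 1.95278.
Si per 5 O = 0.51612 × 1.95278 = 1.008.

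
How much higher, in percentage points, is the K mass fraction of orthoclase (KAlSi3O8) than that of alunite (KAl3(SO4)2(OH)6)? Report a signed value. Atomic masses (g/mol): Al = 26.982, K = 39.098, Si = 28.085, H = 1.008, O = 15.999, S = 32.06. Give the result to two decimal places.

4.61 percentage points

First mineral: 39.098 g K in 278.327 g formula = 14.05 wt% K.
Second mineral: 39.098 g K in 414.198 g formula = 9.44 wt% K.
14.05% − 9.44% gives a difference of 4.61 percentage points.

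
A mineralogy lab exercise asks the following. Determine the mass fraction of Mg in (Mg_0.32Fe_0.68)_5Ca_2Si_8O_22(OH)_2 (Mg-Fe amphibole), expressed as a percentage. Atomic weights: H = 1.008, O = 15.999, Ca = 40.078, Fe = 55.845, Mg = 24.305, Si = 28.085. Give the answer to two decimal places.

4.23 wt%

Molar mass of (Mg_0.32Fe_0.68)_5Ca_2Si_8O_22(OH)_2: 1.60×24.305 + 3.40×55.845 + 2×40.078 + 8×28.085 + 24×15.999 + 2×1.008 = 919.589 g/mol.
Mass of Mg per formula unit: 1.60 × 24.305 = 38.888 g.
Weight fraction Mg = 38.888 / 919.589 = 0.0423.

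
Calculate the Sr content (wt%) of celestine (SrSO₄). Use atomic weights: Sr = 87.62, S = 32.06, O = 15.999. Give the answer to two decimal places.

47.70 wt%

M(SrSO₄) = 183.676 g/mol.
Sr contributes 1 × 87.62 = 87.620 g per mole.
87.620/183.676 = 0.4770 → 47.70%.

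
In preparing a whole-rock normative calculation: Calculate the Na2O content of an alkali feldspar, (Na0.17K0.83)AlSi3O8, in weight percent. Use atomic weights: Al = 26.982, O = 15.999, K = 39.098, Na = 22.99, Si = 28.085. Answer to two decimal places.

M((Na0.17K0.83)AlSi3O8) = 275.589 g/mol; M(Na2O) = 61.979 g/mol.
Moles Na2O per formula unit = 0.17 Na ÷ 2 = 0.0850.
Na2O fraction = (0.0850 × 61.979) / 275.589 = 5.268/275.589 = 0.0191.

1.91 wt%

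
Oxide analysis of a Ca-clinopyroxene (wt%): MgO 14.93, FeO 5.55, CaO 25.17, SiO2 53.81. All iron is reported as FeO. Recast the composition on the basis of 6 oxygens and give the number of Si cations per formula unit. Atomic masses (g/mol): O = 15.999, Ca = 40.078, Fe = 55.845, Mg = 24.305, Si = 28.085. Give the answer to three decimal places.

14.93 wt% MgO ÷ 40.304 g/mol = 0.37043 mol, giving 0.37043 Mg and 0.37043 O.
5.55 wt% FeO ÷ 71.844 g/mol = 0.07725 mol, giving 0.07725 Fe and 0.07725 O.
25.17 wt% CaO ÷ 56.077 g/mol = 0.44885 mol, giving 0.44885 Ca and 0.44885 O.
53.81 wt% SiO2 ÷ 60.083 g/mol = 0.89559 mol, giving 0.89559 Si and 1.79118 O.
Oxygen sums to 2.68771; scaling by 6/2.68771 = 2.23238 puts the formula on 6 O.
Si: 0.89559 × 2.23238 = 1.999 atoms per formula unit.

1.999 Si apfu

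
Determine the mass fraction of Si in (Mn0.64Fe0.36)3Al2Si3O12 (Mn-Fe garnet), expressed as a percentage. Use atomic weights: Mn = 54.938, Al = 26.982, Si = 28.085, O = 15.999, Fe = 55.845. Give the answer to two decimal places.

16.99 mass %

Molar mass of (Mn0.64Fe0.36)3Al2Si3O12: 1.92·54.938 + 1.08·55.845 + 2·26.982 + 3·28.085 + 12·15.999 = 496.001 g/mol.
Mass of Si per formula unit: 3 × 28.085 = 84.255 g.
Weight fraction Si = 84.255 / 496.001 = 0.1699.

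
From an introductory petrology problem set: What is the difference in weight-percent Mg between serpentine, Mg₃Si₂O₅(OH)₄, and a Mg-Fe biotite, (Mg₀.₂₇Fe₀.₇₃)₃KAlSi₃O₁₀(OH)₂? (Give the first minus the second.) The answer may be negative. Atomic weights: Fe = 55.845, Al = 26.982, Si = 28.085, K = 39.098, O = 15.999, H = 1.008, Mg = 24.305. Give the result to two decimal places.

First mineral: 72.915 g Mg in 277.108 g formula = 26.31 wt% Mg.
Second mineral: 19.687 g Mg in 486.327 g formula = 4.05 wt% Mg.
26.31% − 4.05% gives a difference of 22.26 percentage points.

22.26 percentage points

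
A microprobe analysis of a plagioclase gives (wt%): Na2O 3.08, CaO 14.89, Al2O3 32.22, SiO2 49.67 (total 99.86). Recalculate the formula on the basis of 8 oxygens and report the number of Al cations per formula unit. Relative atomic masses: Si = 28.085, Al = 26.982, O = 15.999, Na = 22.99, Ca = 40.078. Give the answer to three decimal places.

1.734 Al apfu

3.08 wt% Na2O ÷ 61.979 g/mol = 0.04969 mol, giving 0.09938 Na and 0.04969 O.
14.89 wt% CaO ÷ 56.077 g/mol = 0.26553 mol, giving 0.26553 Ca and 0.26553 O.
32.22 wt% Al2O3 ÷ 101.961 g/mol = 0.31600 mol, giving 0.63200 Al and 0.94800 O.
49.67 wt% SiO2 ÷ 60.083 g/mol = 0.82669 mol, giving 0.82669 Si and 1.65338 O.
Oxygen sums to 2.91660; scaling by 8/2.91660 = 2.74292 puts the formula on 8 O.
Al: 0.63200 × 2.74292 = 1.734 atoms per formula unit.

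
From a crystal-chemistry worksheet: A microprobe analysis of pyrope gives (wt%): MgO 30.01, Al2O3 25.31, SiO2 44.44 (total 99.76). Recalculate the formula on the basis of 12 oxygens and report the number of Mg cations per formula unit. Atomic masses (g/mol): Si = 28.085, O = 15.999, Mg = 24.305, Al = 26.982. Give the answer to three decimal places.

MgO: 30.01/40.304 = 0.74459 mol → 0.74459 mol Mg, 0.74459 mol O.
Al2O3: 25.31/101.961 = 0.24823 mol → 0.49646 mol Al, 0.74469 mol O.
SiO2: 44.44/60.083 = 0.73964 mol → 0.73964 mol Si, 1.47928 mol O.
Total oxygen = 2.96856 mol. Normalization factor = 12/2.96856 = 4.04236.
Mg per 12 O = 0.74459 × 4.04236 = 3.010.

3.010 Mg apfu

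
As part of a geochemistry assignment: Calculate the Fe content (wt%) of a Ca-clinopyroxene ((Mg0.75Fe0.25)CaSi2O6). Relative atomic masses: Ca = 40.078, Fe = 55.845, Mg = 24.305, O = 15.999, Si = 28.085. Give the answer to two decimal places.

6.22 wt%

Molar mass of (Mg0.75Fe0.25)CaSi2O6: 0.75×24.305 + 0.25×55.845 + 1×40.078 + 2×28.085 + 6×15.999 = 224.432 g/mol.
Mass of Fe per formula unit: 0.25 × 55.845 = 13.961 g.
Weight fraction Fe = 13.961 / 224.432 = 0.0622.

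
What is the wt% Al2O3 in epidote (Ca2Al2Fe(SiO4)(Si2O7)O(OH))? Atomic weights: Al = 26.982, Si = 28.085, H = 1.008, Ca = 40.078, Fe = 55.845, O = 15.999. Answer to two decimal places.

M(Ca2Al2Fe(SiO4)(Si2O7)O(OH)) = 483.215 g/mol; M(Al2O3) = 101.961 g/mol.
Moles Al2O3 per formula unit = 2 Al ÷ 2 = 1.0000.
Al2O3 fraction = (1.0000 × 101.961) / 483.215 = 101.961/483.215 = 0.2110.

21.10 wt%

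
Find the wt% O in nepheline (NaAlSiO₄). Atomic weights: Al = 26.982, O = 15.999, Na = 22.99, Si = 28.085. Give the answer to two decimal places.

Molar mass of NaAlSiO₄: 1·22.99 + 1·26.982 + 1·28.085 + 4·15.999 = 142.053 g/mol.
Mass of O per formula unit: 4 × 15.999 = 63.996 g.
Weight fraction O = 63.996 / 142.053 = 0.4505.

45.05 mass %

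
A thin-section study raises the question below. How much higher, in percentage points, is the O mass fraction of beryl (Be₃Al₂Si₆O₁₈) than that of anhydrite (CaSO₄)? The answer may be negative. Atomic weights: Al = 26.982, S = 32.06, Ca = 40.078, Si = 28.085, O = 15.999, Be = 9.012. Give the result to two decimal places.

6.57 percentage points

First mineral: 287.982 g O in 537.492 g formula = 53.58 wt% O.
Second mineral: 63.996 g O in 136.134 g formula = 47.01 wt% O.
53.58% − 47.01% gives a difference of 6.57 percentage points.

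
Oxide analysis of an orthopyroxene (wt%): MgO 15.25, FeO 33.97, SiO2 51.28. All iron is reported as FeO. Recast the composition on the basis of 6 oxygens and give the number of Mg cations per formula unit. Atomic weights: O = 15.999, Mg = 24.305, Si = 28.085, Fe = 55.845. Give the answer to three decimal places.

0.887 Mg apfu

MgO: 15.25/40.304 = 0.37837 mol → 0.37837 mol Mg, 0.37837 mol O.
FeO: 33.97/71.844 = 0.47283 mol → 0.47283 mol Fe, 0.47283 mol O.
SiO2: 51.28/60.083 = 0.85349 mol → 0.85349 mol Si, 1.70698 mol O.
Total oxygen = 2.55818 mol. Normalization factor = 6/2.55818 = 2.34542.
Mg per 6 O = 0.37837 × 2.34542 = 0.887.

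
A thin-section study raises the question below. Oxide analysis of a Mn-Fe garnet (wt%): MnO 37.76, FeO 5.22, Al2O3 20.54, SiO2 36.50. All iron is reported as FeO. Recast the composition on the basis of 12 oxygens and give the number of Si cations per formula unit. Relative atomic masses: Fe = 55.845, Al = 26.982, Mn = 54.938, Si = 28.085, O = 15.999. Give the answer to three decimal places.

MnO: 37.76/70.937 = 0.53230 mol → 0.53230 mol Mn, 0.53230 mol O.
FeO: 5.22/71.844 = 0.07266 mol → 0.07266 mol Fe, 0.07266 mol O.
Al2O3: 20.54/101.961 = 0.20145 mol → 0.40290 mol Al, 0.60435 mol O.
SiO2: 36.50/60.083 = 0.60749 mol → 0.60749 mol Si, 1.21498 mol O.
Total oxygen = 2.42429 mol. Normalization factor = 12/2.42429 = 4.94990.
Si per 12 O = 0.60749 × 4.94990 = 3.007.

3.007 Si apfu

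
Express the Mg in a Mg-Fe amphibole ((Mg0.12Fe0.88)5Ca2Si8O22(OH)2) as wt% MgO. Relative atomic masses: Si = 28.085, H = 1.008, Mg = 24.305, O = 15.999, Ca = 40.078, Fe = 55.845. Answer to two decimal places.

2.54 wt%

Formula mass = 951.129 g/mol.
0.60 Mg → 0.6000 mol MgO per formula unit; M(MgO) = 40.304, so MgO mass = 24.182 g.
24.182/951.129 × 100 = 2.54 wt%.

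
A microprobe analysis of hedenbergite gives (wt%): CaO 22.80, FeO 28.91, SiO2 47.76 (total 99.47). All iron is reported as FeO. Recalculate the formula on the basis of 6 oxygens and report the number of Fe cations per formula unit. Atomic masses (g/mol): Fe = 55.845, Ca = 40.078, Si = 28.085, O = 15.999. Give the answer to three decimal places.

CaO: 22.80/56.077 = 0.40658 mol → 0.40658 mol Ca, 0.40658 mol O.
FeO: 28.91/71.844 = 0.40240 mol → 0.40240 mol Fe, 0.40240 mol O.
SiO2: 47.76/60.083 = 0.79490 mol → 0.79490 mol Si, 1.58980 mol O.
Total oxygen = 2.39878 mol. Normalization factor = 6/2.39878 = 2.50127.
Fe per 6 O = 0.40240 × 2.50127 = 1.007.

1.007 Fe apfu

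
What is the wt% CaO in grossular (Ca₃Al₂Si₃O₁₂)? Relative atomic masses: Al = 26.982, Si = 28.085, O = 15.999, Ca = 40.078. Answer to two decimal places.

37.35 wt%

Molar mass of Ca₃Al₂Si₃O₁₂ = 3×40.078 + 2×26.982 + 3×28.085 + 12×15.999 = 450.441 g/mol.
Each formula unit contains 3 Ca, equivalent to 3/1 = 3.0000 mol CaO.
M(CaO) = 1×40.078 + 1×15.999 = 56.077 g/mol.
Mass of CaO per formula unit = 3.0000 × 56.077 = 168.231 g.
CaO wt% = 168.231 / 450.441 × 100 = 37.35%.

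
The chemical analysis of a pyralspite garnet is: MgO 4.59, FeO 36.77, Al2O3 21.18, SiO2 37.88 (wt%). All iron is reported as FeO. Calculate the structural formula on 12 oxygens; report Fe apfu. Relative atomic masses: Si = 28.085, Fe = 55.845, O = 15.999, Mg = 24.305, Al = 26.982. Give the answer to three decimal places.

4.59 wt% MgO ÷ 40.304 g/mol = 0.11388 mol, giving 0.11388 Mg and 0.11388 O.
36.77 wt% FeO ÷ 71.844 g/mol = 0.51180 mol, giving 0.51180 Fe and 0.51180 O.
21.18 wt% Al2O3 ÷ 101.961 g/mol = 0.20773 mol, giving 0.41546 Al and 0.62319 O.
37.88 wt% SiO2 ÷ 60.083 g/mol = 0.63046 mol, giving 0.63046 Si and 1.26092 O.
Oxygen sums to 2.50979; scaling by 12/2.50979 = 4.78128 puts the formula on 12 O.
Fe: 0.51180 × 4.78128 = 2.447 atoms per formula unit.

2.447 Fe apfu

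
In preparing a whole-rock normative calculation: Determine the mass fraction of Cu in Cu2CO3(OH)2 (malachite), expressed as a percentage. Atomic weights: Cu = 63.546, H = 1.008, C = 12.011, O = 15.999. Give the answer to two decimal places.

57.48 weight percent

M(Cu2CO3(OH)2) = 221.114 g/mol.
Cu contributes 2 × 63.546 = 127.092 g per mole.
127.092/221.114 = 0.5748 → 57.48%.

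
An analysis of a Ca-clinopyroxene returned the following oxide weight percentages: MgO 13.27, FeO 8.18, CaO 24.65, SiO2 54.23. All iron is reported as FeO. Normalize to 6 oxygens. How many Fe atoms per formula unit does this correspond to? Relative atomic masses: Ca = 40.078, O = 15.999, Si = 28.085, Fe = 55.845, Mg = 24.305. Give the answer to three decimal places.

13.27 wt% MgO ÷ 40.304 g/mol = 0.32925 mol, giving 0.32925 Mg and 0.32925 O.
8.18 wt% FeO ÷ 71.844 g/mol = 0.11386 mol, giving 0.11386 Fe and 0.11386 O.
24.65 wt% CaO ÷ 56.077 g/mol = 0.43957 mol, giving 0.43957 Ca and 0.43957 O.
54.23 wt% SiO2 ÷ 60.083 g/mol = 0.90258 mol, giving 0.90258 Si and 1.80516 O.
Oxygen sums to 2.68784; scaling by 6/2.68784 = 2.23228 puts the formula on 6 O.
Fe: 0.11386 × 2.23228 = 0.254 atoms per formula unit.

0.254 Fe apfu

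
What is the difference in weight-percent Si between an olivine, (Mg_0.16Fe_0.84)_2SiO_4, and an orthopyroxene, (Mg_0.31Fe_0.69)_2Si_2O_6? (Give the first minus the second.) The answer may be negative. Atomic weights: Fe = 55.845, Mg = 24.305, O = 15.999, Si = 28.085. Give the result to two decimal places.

Si in (Mg_0.16Fe_0.84)_2SiO_4: molar mass 193.678 g/mol; 1×28.085 = 28.085 g → 14.50 wt%.
Si in (Mg_0.31Fe_0.69)_2Si_2O_6: molar mass 244.299 g/mol; 2×28.085 = 56.170 g → 22.99 wt%.
Difference = 14.50 − 22.99 = -8.49 percentage points.

-8.49 percentage points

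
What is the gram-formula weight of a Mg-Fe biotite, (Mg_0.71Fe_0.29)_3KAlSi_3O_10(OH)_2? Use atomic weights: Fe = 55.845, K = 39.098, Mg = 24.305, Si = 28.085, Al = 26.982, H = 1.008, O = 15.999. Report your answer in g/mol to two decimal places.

M = 2.13×24.305 + 0.87×55.845 + 1×39.098 + 1×26.982 + 3×28.085 + 12×15.999 + 2×1.008

444.69 g/mol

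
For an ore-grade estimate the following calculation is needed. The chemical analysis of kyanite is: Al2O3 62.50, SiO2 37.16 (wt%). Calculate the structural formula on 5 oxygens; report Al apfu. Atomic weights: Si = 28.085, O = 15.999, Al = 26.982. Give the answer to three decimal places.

1.993 Al apfu

Al2O3 (M=101.961): mol = 0.61298; Al = 1.22596, O = 1.83894.
SiO2 (M=60.083): mol = 0.61848; Si = 0.61848, O = 1.23696.
ΣO = 3.07590; factor = 5/ΣO = 1.62554.
Al apfu = 1.22596 × 1.62554 = 1.993.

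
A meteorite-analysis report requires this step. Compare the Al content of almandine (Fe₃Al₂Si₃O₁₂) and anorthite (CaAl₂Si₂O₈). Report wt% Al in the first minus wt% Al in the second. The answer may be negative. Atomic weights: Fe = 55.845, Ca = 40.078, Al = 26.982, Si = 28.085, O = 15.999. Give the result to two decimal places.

-8.56 percentage points

First mineral: 53.964 g Al in 497.742 g formula = 10.84 wt% Al.
Second mineral: 53.964 g Al in 278.204 g formula = 19.40 wt% Al.
10.84% − 19.40% gives a difference of -8.56 percentage points.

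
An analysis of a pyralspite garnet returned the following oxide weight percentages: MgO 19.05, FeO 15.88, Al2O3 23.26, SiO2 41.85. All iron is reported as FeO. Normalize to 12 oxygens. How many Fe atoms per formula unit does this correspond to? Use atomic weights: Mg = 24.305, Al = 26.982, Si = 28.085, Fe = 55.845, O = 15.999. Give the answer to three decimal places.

MgO (M=40.304): mol = 0.47266; Mg = 0.47266, O = 0.47266.
FeO (M=71.844): mol = 0.22103; Fe = 0.22103, O = 0.22103.
Al2O3 (M=101.961): mol = 0.22813; Al = 0.45626, O = 0.68439.
SiO2 (M=60.083): mol = 0.69654; Si = 0.69654, O = 1.39308.
ΣO = 2.77116; factor = 12/ΣO = 4.33032.
Fe apfu = 0.22103 × 4.33032 = 0.957.

0.957 Fe apfu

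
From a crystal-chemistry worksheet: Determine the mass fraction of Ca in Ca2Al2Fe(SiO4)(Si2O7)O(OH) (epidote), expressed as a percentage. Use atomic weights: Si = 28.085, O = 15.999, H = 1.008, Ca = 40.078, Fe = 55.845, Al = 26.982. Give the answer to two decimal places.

M(Ca2Al2Fe(SiO4)(Si2O7)O(OH)) = 483.215 g/mol.
Ca contributes 2 × 40.078 = 80.156 g per mole.
80.156/483.215 = 0.1659 → 16.59%.

16.59 mass %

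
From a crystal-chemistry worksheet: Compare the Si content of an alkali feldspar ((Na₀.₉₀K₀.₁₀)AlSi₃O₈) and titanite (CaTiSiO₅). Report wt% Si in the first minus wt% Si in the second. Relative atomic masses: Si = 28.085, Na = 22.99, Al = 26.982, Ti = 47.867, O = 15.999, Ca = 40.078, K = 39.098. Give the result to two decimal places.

17.61 percentage points

M((Na₀.₉₀K₀.₁₀)AlSi₃O₈) = 263.830 g/mol, so wt% Si = 84.255/263.830 × 100 = 31.94%.
M(CaTiSiO₅) = 196.025 g/mol, so wt% Si = 28.085/196.025 × 100 = 14.33%.
31.94 − 14.33 = 17.61 pp.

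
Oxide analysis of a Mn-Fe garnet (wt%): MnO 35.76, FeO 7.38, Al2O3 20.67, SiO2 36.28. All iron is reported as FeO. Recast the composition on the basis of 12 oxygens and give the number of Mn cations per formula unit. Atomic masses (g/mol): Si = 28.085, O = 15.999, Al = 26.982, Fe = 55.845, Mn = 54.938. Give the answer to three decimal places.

2.497 Mn apfu

35.76 wt% MnO ÷ 70.937 g/mol = 0.50411 mol, giving 0.50411 Mn and 0.50411 O.
7.38 wt% FeO ÷ 71.844 g/mol = 0.10272 mol, giving 0.10272 Fe and 0.10272 O.
20.67 wt% Al2O3 ÷ 101.961 g/mol = 0.20272 mol, giving 0.40544 Al and 0.60816 O.
36.28 wt% SiO2 ÷ 60.083 g/mol = 0.60383 mol, giving 0.60383 Si and 1.20766 O.
Oxygen sums to 2.42265; scaling by 12/2.42265 = 4.95325 puts the formula on 12 O.
Mn: 0.50411 × 4.95325 = 2.497 atoms per formula unit.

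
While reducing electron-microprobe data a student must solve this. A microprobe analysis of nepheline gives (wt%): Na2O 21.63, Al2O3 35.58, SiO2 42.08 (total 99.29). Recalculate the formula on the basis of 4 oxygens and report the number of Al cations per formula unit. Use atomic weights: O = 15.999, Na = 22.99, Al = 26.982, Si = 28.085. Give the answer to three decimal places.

Na2O (M=61.979): mol = 0.34899; Na = 0.69798, O = 0.34899.
Al2O3 (M=101.961): mol = 0.34896; Al = 0.69792, O = 1.04688.
SiO2 (M=60.083): mol = 0.70036; Si = 0.70036, O = 1.40072.
ΣO = 2.79659; factor = 4/ΣO = 1.43031.
Al apfu = 0.69792 × 1.43031 = 0.998.

0.998 Al apfu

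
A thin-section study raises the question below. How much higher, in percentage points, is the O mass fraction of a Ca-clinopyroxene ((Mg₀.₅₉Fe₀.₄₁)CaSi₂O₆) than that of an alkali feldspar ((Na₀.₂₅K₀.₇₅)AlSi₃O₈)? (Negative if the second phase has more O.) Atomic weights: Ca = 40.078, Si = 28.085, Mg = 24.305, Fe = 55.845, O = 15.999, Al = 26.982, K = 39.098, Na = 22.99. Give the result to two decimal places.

M((Mg₀.₅₉Fe₀.₄₁)CaSi₂O₆) = 229.478 g/mol, so wt% O = 95.994/229.478 × 100 = 41.83%.
M((Na₀.₂₅K₀.₇₅)AlSi₃O₈) = 274.300 g/mol, so wt% O = 127.992/274.300 × 100 = 46.66%.
41.83 − 46.66 = -4.83 pp.

-4.83 percentage points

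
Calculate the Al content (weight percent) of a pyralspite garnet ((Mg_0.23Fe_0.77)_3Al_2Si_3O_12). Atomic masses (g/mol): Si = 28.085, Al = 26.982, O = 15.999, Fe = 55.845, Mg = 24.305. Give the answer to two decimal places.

11.34 weight percent

Molar mass of (Mg_0.23Fe_0.77)_3Al_2Si_3O_12: 0.69·24.305 + 2.31·55.845 + 2·26.982 + 3·28.085 + 12·15.999 = 475.979 g/mol.
Mass of Al per formula unit: 2 × 26.982 = 53.964 g.
Weight fraction Al = 53.964 / 475.979 = 0.1134.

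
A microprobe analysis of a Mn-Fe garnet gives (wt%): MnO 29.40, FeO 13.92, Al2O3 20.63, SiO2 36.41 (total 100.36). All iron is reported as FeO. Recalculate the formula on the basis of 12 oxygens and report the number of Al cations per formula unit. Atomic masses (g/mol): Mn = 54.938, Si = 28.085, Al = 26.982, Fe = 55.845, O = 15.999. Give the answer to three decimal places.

MnO: 29.40/70.937 = 0.41445 mol → 0.41445 mol Mn, 0.41445 mol O.
FeO: 13.92/71.844 = 0.19375 mol → 0.19375 mol Fe, 0.19375 mol O.
Al2O3: 20.63/101.961 = 0.20233 mol → 0.40466 mol Al, 0.60699 mol O.
SiO2: 36.41/60.083 = 0.60600 mol → 0.60600 mol Si, 1.21200 mol O.
Total oxygen = 2.42719 mol. Normalization factor = 12/2.42719 = 4.94399.
Al per 12 O = 0.40466 × 4.94399 = 2.001.

2.001 Al apfu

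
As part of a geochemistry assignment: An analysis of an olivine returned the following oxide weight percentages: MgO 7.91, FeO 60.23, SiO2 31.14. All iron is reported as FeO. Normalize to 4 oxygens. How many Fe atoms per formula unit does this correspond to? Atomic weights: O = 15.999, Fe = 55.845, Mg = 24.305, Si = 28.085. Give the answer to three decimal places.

1.619 Fe apfu

7.91 wt% MgO ÷ 40.304 g/mol = 0.19626 mol, giving 0.19626 Mg and 0.19626 O.
60.23 wt% FeO ÷ 71.844 g/mol = 0.83834 mol, giving 0.83834 Fe and 0.83834 O.
31.14 wt% SiO2 ÷ 60.083 g/mol = 0.51828 mol, giving 0.51828 Si and 1.03656 O.
Oxygen sums to 2.07116; scaling by 4/2.07116 = 1.93128 puts the formula on 4 O.
Fe: 0.83834 × 1.93128 = 1.619 atoms per formula unit.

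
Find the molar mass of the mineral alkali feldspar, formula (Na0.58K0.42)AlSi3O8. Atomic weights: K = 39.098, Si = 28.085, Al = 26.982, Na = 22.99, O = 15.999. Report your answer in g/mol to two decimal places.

M = 0.58·22.99 + 0.42·39.098 + 1·26.982 + 3·28.085 + 8·15.999

268.98 g/mol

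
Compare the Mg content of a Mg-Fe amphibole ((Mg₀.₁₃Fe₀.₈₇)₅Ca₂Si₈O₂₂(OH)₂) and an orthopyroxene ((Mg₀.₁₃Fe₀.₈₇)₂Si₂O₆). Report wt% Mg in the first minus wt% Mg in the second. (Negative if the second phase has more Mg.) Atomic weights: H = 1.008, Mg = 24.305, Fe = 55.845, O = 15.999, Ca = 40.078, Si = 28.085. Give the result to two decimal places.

First mineral: 15.798 g Mg in 949.552 g formula = 1.66 wt% Mg.
Second mineral: 6.319 g Mg in 255.654 g formula = 2.47 wt% Mg.
1.66% − 2.47% gives a difference of -0.81 percentage points.

-0.81 percentage points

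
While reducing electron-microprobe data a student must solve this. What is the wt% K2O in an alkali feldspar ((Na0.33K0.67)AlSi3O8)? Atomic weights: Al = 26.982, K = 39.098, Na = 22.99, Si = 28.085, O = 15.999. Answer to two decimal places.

11.56 wt%

M((Na0.33K0.67)AlSi3O8) = 273.011 g/mol; M(K2O) = 94.195 g/mol.
Moles K2O per formula unit = 0.67 K ÷ 2 = 0.3350.
K2O fraction = (0.3350 × 94.195) / 273.011 = 31.555/273.011 = 0.1156.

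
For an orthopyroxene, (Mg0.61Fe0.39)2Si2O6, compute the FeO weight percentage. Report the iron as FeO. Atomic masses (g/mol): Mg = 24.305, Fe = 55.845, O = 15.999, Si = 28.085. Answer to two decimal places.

Molar mass of (Mg0.61Fe0.39)2Si2O6 = 1.22·24.305 + 0.78·55.845 + 2·28.085 + 6·15.999 = 225.375 g/mol.
Each formula unit contains 0.78 Fe, equivalent to 0.78/1 = 0.7800 mol FeO.
M(FeO) = 1×55.845 + 1×15.999 = 71.844 g/mol.
Mass of FeO per formula unit = 0.7800 × 71.844 = 56.038 g.
FeO wt% = 56.038 / 225.375 × 100 = 24.86%.

24.86 wt%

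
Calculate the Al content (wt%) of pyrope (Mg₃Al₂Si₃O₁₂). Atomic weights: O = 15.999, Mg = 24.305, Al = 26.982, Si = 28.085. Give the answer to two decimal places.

13.39 wt%

Molar mass of Mg₃Al₂Si₃O₁₂: 3×24.305 + 2×26.982 + 3×28.085 + 12×15.999 = 403.122 g/mol.
Mass of Al per formula unit: 2 × 26.982 = 53.964 g.
Weight fraction Al = 53.964 / 403.122 = 0.1339.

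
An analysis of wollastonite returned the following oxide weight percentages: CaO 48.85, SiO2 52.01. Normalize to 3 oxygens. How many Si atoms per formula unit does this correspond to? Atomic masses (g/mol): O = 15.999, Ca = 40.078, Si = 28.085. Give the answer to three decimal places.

CaO (M=56.077): mol = 0.87112; Ca = 0.87112, O = 0.87112.
SiO2 (M=60.083): mol = 0.86564; Si = 0.86564, O = 1.73128.
ΣO = 2.60240; factor = 3/ΣO = 1.15278.
Si apfu = 0.86564 × 1.15278 = 0.998.

0.998 Si apfu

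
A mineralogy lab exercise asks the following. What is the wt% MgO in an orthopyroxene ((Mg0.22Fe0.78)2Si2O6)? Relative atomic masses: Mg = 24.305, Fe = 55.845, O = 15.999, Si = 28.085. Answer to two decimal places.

7.09 wt%

Molar mass of (Mg0.22Fe0.78)2Si2O6 = 0.44×24.305 + 1.56×55.845 + 2×28.085 + 6×15.999 = 249.976 g/mol.
Each formula unit contains 0.44 Mg, equivalent to 0.44/1 = 0.4400 mol MgO.
M(MgO) = 1×24.305 + 1×15.999 = 40.304 g/mol.
Mass of MgO per formula unit = 0.4400 × 40.304 = 17.734 g.
MgO wt% = 17.734 / 249.976 × 100 = 7.09%.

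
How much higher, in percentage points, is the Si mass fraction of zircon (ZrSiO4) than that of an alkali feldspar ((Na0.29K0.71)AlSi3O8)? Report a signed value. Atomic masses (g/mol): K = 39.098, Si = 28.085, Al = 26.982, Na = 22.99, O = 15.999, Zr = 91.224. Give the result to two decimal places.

First mineral: 28.085 g Si in 183.305 g formula = 15.32 wt% Si.
Second mineral: 84.255 g Si in 273.656 g formula = 30.79 wt% Si.
15.32% − 30.79% gives a difference of -15.47 percentage points.

-15.47 percentage points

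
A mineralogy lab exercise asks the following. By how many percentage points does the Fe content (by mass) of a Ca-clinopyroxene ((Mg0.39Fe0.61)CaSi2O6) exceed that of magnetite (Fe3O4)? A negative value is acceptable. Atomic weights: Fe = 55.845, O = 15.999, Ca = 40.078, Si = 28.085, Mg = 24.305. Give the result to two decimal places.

-57.91 percentage points

Fe in (Mg0.39Fe0.61)CaSi2O6: molar mass 235.786 g/mol; 0.61×55.845 = 34.065 g → 14.45 wt%.
Fe in Fe3O4: molar mass 231.531 g/mol; 3×55.845 = 167.535 g → 72.36 wt%.
Difference = 14.45 − 72.36 = -57.91 percentage points.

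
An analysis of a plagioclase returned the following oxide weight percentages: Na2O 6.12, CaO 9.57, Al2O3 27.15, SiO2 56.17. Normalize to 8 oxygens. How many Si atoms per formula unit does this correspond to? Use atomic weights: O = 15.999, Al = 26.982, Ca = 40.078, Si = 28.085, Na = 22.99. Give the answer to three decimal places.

6.12 wt% Na2O ÷ 61.979 g/mol = 0.09874 mol, giving 0.19748 Na and 0.09874 O.
9.57 wt% CaO ÷ 56.077 g/mol = 0.17066 mol, giving 0.17066 Ca and 0.17066 O.
27.15 wt% Al2O3 ÷ 101.961 g/mol = 0.26628 mol, giving 0.53256 Al and 0.79884 O.
56.17 wt% SiO2 ÷ 60.083 g/mol = 0.93487 mol, giving 0.93487 Si and 1.86974 O.
Oxygen sums to 2.93798; scaling by 8/2.93798 = 2.72296 puts the formula on 8 O.
Si: 0.93487 × 2.72296 = 2.546 atoms per formula unit.

2.546 Si apfu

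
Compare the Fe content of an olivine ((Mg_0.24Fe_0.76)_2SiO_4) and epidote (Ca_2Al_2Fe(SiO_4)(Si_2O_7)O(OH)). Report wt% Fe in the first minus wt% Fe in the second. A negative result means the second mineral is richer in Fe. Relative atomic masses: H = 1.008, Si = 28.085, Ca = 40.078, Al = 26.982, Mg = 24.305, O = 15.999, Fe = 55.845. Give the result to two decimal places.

33.44 percentage points

Fe in (Mg_0.24Fe_0.76)_2SiO_4: molar mass 188.632 g/mol; 1.52×55.845 = 84.884 g → 45.00 wt%.
Fe in Ca_2Al_2Fe(SiO_4)(Si_2O_7)O(OH): molar mass 483.215 g/mol; 1×55.845 = 55.845 g → 11.56 wt%.
Difference = 45.00 − 11.56 = 33.44 percentage points.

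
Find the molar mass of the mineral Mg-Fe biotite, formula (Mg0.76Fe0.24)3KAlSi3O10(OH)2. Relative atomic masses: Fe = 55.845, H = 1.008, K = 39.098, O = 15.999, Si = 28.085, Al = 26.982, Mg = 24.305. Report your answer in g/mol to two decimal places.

M = 2.28×24.305 + 0.72×55.845 + 1×39.098 + 1×26.982 + 3×28.085 + 12×15.999 + 2×1.008

439.96 g/mol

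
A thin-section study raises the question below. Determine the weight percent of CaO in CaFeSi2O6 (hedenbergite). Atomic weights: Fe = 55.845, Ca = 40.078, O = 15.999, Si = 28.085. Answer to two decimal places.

M(CaFeSi2O6) = 248.087 g/mol; M(CaO) = 56.077 g/mol.
Moles CaO per formula unit = 1 Ca ÷ 1 = 1.0000.
CaO fraction = (1.0000 × 56.077) / 248.087 = 56.077/248.087 = 0.2260.

22.60 wt%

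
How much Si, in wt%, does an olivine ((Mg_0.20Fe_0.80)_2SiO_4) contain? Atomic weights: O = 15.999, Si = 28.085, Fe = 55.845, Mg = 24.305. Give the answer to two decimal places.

14.69 wt%

Formula mass = 0.40×24.305 + 1.60×55.845 + 1×28.085 + 4×15.999 = 191.155 g/mol, of which 28.085 g is Si.
So Si makes up 28.085/191.155 = 0.1469 of the mass, i.e. 14.69%.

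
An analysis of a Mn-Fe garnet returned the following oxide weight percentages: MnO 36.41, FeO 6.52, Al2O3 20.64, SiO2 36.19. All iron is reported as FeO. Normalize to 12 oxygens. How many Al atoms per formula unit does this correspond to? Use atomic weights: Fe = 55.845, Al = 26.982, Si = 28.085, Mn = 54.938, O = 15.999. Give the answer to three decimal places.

2.011 Al apfu

36.41 wt% MnO ÷ 70.937 g/mol = 0.51327 mol, giving 0.51327 Mn and 0.51327 O.
6.52 wt% FeO ÷ 71.844 g/mol = 0.09075 mol, giving 0.09075 Fe and 0.09075 O.
20.64 wt% Al2O3 ÷ 101.961 g/mol = 0.20243 mol, giving 0.40486 Al and 0.60729 O.
36.19 wt% SiO2 ÷ 60.083 g/mol = 0.60233 mol, giving 0.60233 Si and 1.20466 O.
Oxygen sums to 2.41597; scaling by 12/2.41597 = 4.96695 puts the formula on 12 O.
Al: 0.40486 × 4.96695 = 2.011 atoms per formula unit.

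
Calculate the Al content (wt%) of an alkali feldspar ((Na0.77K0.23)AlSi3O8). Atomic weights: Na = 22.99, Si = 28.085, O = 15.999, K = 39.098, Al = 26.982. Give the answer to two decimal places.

Formula mass = 0.77×22.99 + 0.23×39.098 + 1×26.982 + 3×28.085 + 8×15.999 = 265.924 g/mol, of which 26.982 g is Al.
So Al makes up 26.982/265.924 = 0.1015 of the mass, i.e. 10.15%.

10.15 wt%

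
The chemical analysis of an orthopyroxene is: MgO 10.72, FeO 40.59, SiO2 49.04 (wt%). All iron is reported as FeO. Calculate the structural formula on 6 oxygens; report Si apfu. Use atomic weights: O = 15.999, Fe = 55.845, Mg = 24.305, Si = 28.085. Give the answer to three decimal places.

1.988 Si apfu

MgO: 10.72/40.304 = 0.26598 mol → 0.26598 mol Mg, 0.26598 mol O.
FeO: 40.59/71.844 = 0.56497 mol → 0.56497 mol Fe, 0.56497 mol O.
SiO2: 49.04/60.083 = 0.81620 mol → 0.81620 mol Si, 1.63240 mol O.
Total oxygen = 2.46335 mol. Normalization factor = 6/2.46335 = 2.43571.
Si per 6 O = 0.81620 × 2.43571 = 1.988.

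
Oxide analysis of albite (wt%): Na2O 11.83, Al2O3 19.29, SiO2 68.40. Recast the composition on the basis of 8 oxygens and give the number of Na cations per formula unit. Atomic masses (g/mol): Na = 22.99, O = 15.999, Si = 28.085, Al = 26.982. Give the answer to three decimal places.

Na2O: 11.83/61.979 = 0.19087 mol → 0.38174 mol Na, 0.19087 mol O.
Al2O3: 19.29/101.961 = 0.18919 mol → 0.37838 mol Al, 0.56757 mol O.
SiO2: 68.40/60.083 = 1.13843 mol → 1.13843 mol Si, 2.27686 mol O.
Total oxygen = 3.03530 mol. Normalization factor = 8/3.03530 = 2.63565.
Na per 8 O = 0.38174 × 2.63565 = 1.006.

1.006 Na apfu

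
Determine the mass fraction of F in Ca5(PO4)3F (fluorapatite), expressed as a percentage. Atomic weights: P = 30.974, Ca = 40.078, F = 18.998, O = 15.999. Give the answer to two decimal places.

3.77 mass %

M(Ca5(PO4)3F) = 504.298 g/mol.
F contributes 1 × 18.998 = 18.998 g per mole.
18.998/504.298 = 0.0377 → 3.77%.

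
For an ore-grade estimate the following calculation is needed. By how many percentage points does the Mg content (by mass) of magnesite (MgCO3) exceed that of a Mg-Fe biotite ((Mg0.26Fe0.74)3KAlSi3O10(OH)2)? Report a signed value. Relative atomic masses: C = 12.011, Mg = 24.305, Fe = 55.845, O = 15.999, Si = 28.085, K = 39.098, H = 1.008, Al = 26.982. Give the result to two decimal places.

Mg in MgCO3: molar mass 84.313 g/mol; 1×24.305 = 24.305 g → 28.83 wt%.
Mg in (Mg0.26Fe0.74)3KAlSi3O10(OH)2: molar mass 487.273 g/mol; 0.78×24.305 = 18.958 g → 3.89 wt%.
Difference = 28.83 − 3.89 = 24.94 percentage points.

24.94 percentage points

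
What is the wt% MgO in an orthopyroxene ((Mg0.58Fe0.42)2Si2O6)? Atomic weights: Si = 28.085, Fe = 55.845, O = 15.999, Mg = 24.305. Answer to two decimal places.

20.57 wt%

Molar mass of (Mg0.58Fe0.42)2Si2O6 = 1.16×24.305 + 0.84×55.845 + 2×28.085 + 6×15.999 = 227.268 g/mol.
Each formula unit contains 1.16 Mg, equivalent to 1.16/1 = 1.1600 mol MgO.
M(MgO) = 1×24.305 + 1×15.999 = 40.304 g/mol.
Mass of MgO per formula unit = 1.1600 × 40.304 = 46.753 g.
MgO wt% = 46.753 / 227.268 × 100 = 20.57%.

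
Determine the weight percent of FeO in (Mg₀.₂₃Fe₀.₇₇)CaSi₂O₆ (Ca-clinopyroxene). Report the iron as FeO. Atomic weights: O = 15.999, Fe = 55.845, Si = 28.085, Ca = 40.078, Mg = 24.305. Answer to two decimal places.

Formula mass = 240.833 g/mol.
0.77 Fe → 0.7700 mol FeO per formula unit; M(FeO) = 71.844, so FeO mass = 55.320 g.
55.320/240.833 × 100 = 22.97 wt%.

22.97 wt%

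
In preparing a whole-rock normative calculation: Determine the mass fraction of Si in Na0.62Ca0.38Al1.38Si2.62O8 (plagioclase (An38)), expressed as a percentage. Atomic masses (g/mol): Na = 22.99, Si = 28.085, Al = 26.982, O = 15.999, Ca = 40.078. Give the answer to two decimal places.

27.43 mass %

Molar mass of Na0.62Ca0.38Al1.38Si2.62O8: 0.62×22.99 + 0.38×40.078 + 1.38×26.982 + 2.62×28.085 + 8×15.999 = 268.293 g/mol.
Mass of Si per formula unit: 2.62 × 28.085 = 73.583 g.
Weight fraction Si = 73.583 / 268.293 = 0.2743.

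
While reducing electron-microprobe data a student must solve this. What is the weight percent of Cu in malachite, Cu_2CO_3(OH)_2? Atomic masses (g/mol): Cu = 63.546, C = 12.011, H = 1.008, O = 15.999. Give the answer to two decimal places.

57.48 mass %

Formula mass = 2·63.546 + 1·12.011 + 5·15.999 + 2·1.008 = 221.114 g/mol, of which 127.092 g is Cu.
So Cu makes up 127.092/221.114 = 0.5748 of the mass, i.e. 57.48%.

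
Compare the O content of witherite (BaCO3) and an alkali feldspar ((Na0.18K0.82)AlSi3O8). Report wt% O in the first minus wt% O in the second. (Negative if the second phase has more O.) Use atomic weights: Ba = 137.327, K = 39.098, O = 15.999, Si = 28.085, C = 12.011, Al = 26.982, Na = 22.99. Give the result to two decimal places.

First mineral: 47.997 g O in 197.335 g formula = 24.32 wt% O.
Second mineral: 127.992 g O in 275.428 g formula = 46.47 wt% O.
24.32% − 46.47% gives a difference of -22.15 percentage points.

-22.15 percentage points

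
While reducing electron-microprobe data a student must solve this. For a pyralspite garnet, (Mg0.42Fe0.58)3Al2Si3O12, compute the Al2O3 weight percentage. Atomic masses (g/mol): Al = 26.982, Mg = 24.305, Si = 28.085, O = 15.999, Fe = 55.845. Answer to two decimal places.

22.26 wt%

M((Mg0.42Fe0.58)3Al2Si3O12) = 458.002 g/mol; M(Al2O3) = 101.961 g/mol.
Moles Al2O3 per formula unit = 2 Al ÷ 2 = 1.0000.
Al2O3 fraction = (1.0000 × 101.961) / 458.002 = 101.961/458.002 = 0.2226.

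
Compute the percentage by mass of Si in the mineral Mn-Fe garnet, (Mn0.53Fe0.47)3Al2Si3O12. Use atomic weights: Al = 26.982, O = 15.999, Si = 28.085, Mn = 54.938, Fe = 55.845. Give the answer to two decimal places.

16.98 weight percent

Molar mass of (Mn0.53Fe0.47)3Al2Si3O12: 1.59×54.938 + 1.41×55.845 + 2×26.982 + 3×28.085 + 12×15.999 = 496.300 g/mol.
Mass of Si per formula unit: 3 × 28.085 = 84.255 g.
Weight fraction Si = 84.255 / 496.300 = 0.1698.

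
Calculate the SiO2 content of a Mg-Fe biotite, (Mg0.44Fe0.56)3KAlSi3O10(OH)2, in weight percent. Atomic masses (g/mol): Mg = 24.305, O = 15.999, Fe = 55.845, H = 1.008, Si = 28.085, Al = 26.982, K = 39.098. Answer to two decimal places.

Molar mass of (Mg0.44Fe0.56)3KAlSi3O10(OH)2 = 1.32·24.305 + 1.68·55.845 + 1·39.098 + 1·26.982 + 3·28.085 + 12·15.999 + 2·1.008 = 470.241 g/mol.
Each formula unit contains 3 Si, equivalent to 3/1 = 3.0000 mol SiO2.
M(SiO2) = 1×28.085 + 2×15.999 = 60.083 g/mol.
Mass of SiO2 per formula unit = 3.0000 × 60.083 = 180.249 g.
SiO2 wt% = 180.249 / 470.241 × 100 = 38.33%.

38.33 wt%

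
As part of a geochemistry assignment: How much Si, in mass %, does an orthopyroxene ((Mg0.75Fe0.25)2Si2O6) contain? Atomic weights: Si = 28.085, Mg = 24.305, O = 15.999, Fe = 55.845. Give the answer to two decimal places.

M((Mg0.75Fe0.25)2Si2O6) = 216.544 g/mol.
Si contributes 2 × 28.085 = 56.170 g per mole.
56.170/216.544 = 0.2594 → 25.94%.

25.94 mass %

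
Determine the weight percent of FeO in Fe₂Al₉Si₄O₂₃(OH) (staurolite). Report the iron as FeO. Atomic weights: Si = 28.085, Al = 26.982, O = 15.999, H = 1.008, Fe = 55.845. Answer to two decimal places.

16.87 wt%

Formula mass = 851.852 g/mol.
2 Fe → 2.0000 mol FeO per formula unit; M(FeO) = 71.844, so FeO mass = 143.688 g.
143.688/851.852 × 100 = 16.87 wt%.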